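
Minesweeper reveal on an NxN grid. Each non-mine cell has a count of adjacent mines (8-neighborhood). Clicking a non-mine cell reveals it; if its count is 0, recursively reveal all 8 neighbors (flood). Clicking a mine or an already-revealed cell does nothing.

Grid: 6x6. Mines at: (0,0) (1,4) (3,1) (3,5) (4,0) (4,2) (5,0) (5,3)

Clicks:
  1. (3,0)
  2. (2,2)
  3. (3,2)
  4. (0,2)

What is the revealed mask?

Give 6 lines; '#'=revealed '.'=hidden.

Answer: .###..
.###..
.###..
#.#...
......
......

Derivation:
Click 1 (3,0) count=2: revealed 1 new [(3,0)] -> total=1
Click 2 (2,2) count=1: revealed 1 new [(2,2)] -> total=2
Click 3 (3,2) count=2: revealed 1 new [(3,2)] -> total=3
Click 4 (0,2) count=0: revealed 8 new [(0,1) (0,2) (0,3) (1,1) (1,2) (1,3) (2,1) (2,3)] -> total=11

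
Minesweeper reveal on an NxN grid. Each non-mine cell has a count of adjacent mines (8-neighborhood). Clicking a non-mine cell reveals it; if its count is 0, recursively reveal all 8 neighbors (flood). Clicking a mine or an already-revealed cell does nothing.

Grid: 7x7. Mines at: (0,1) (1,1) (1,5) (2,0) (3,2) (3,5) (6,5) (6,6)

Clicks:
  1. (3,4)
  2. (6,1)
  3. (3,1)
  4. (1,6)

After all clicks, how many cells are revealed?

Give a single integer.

Answer: 19

Derivation:
Click 1 (3,4) count=1: revealed 1 new [(3,4)] -> total=1
Click 2 (6,1) count=0: revealed 17 new [(3,0) (3,1) (4,0) (4,1) (4,2) (4,3) (4,4) (5,0) (5,1) (5,2) (5,3) (5,4) (6,0) (6,1) (6,2) (6,3) (6,4)] -> total=18
Click 3 (3,1) count=2: revealed 0 new [(none)] -> total=18
Click 4 (1,6) count=1: revealed 1 new [(1,6)] -> total=19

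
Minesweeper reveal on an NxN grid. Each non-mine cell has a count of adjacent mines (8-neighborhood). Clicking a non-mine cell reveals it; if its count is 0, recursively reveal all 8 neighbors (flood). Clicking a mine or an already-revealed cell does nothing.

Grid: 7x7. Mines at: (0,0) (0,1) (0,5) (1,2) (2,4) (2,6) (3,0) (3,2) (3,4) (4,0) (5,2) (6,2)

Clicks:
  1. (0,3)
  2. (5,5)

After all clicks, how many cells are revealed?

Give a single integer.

Click 1 (0,3) count=1: revealed 1 new [(0,3)] -> total=1
Click 2 (5,5) count=0: revealed 14 new [(3,5) (3,6) (4,3) (4,4) (4,5) (4,6) (5,3) (5,4) (5,5) (5,6) (6,3) (6,4) (6,5) (6,6)] -> total=15

Answer: 15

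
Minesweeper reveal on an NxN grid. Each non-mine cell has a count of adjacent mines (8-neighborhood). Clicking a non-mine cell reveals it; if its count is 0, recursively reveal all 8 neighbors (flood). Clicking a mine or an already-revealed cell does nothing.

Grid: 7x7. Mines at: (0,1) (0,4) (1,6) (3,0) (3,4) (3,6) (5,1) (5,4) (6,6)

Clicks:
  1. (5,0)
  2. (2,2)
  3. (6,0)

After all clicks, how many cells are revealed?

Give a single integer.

Answer: 14

Derivation:
Click 1 (5,0) count=1: revealed 1 new [(5,0)] -> total=1
Click 2 (2,2) count=0: revealed 12 new [(1,1) (1,2) (1,3) (2,1) (2,2) (2,3) (3,1) (3,2) (3,3) (4,1) (4,2) (4,3)] -> total=13
Click 3 (6,0) count=1: revealed 1 new [(6,0)] -> total=14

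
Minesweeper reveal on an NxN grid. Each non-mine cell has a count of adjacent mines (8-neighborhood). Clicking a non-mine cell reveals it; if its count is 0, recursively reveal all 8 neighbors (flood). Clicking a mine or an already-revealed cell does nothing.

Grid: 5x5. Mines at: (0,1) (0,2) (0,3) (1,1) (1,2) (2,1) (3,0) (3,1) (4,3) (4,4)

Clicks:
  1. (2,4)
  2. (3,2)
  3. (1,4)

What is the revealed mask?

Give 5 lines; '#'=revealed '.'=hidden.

Click 1 (2,4) count=0: revealed 6 new [(1,3) (1,4) (2,3) (2,4) (3,3) (3,4)] -> total=6
Click 2 (3,2) count=3: revealed 1 new [(3,2)] -> total=7
Click 3 (1,4) count=1: revealed 0 new [(none)] -> total=7

Answer: .....
...##
...##
..###
.....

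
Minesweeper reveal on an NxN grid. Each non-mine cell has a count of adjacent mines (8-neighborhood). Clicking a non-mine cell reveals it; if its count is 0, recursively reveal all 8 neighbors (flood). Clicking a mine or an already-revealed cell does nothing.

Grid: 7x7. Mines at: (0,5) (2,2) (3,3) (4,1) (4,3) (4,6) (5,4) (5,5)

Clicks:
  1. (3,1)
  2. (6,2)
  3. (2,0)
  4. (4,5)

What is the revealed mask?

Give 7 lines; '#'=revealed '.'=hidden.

Answer: #####..
#####..
##.....
##.....
.....#.
####...
####...

Derivation:
Click 1 (3,1) count=2: revealed 1 new [(3,1)] -> total=1
Click 2 (6,2) count=0: revealed 8 new [(5,0) (5,1) (5,2) (5,3) (6,0) (6,1) (6,2) (6,3)] -> total=9
Click 3 (2,0) count=0: revealed 13 new [(0,0) (0,1) (0,2) (0,3) (0,4) (1,0) (1,1) (1,2) (1,3) (1,4) (2,0) (2,1) (3,0)] -> total=22
Click 4 (4,5) count=3: revealed 1 new [(4,5)] -> total=23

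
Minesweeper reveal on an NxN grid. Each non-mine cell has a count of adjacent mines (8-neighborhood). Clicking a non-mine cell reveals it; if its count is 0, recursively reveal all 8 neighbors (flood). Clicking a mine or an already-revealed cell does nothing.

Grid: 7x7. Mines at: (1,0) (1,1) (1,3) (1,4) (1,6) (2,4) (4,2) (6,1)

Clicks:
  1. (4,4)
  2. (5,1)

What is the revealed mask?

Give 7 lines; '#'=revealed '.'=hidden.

Answer: .......
.......
.....##
...####
...####
.######
..#####

Derivation:
Click 1 (4,4) count=0: revealed 20 new [(2,5) (2,6) (3,3) (3,4) (3,5) (3,6) (4,3) (4,4) (4,5) (4,6) (5,2) (5,3) (5,4) (5,5) (5,6) (6,2) (6,3) (6,4) (6,5) (6,6)] -> total=20
Click 2 (5,1) count=2: revealed 1 new [(5,1)] -> total=21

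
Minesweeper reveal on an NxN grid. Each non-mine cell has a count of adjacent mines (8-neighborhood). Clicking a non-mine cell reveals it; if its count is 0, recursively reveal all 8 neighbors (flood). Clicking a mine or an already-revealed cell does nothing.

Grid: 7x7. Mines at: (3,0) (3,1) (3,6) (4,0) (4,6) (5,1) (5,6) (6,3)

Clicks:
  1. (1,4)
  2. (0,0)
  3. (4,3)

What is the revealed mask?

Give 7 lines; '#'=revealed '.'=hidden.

Answer: #######
#######
#######
..####.
..####.
..####.
.......

Derivation:
Click 1 (1,4) count=0: revealed 33 new [(0,0) (0,1) (0,2) (0,3) (0,4) (0,5) (0,6) (1,0) (1,1) (1,2) (1,3) (1,4) (1,5) (1,6) (2,0) (2,1) (2,2) (2,3) (2,4) (2,5) (2,6) (3,2) (3,3) (3,4) (3,5) (4,2) (4,3) (4,4) (4,5) (5,2) (5,3) (5,4) (5,5)] -> total=33
Click 2 (0,0) count=0: revealed 0 new [(none)] -> total=33
Click 3 (4,3) count=0: revealed 0 new [(none)] -> total=33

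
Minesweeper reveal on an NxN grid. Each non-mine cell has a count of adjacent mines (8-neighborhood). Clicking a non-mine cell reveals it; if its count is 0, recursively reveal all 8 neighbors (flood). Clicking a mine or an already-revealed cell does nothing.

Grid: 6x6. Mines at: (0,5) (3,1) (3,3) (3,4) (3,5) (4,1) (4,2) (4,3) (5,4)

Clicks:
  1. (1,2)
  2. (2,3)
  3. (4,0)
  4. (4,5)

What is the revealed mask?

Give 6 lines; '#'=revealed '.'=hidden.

Click 1 (1,2) count=0: revealed 15 new [(0,0) (0,1) (0,2) (0,3) (0,4) (1,0) (1,1) (1,2) (1,3) (1,4) (2,0) (2,1) (2,2) (2,3) (2,4)] -> total=15
Click 2 (2,3) count=2: revealed 0 new [(none)] -> total=15
Click 3 (4,0) count=2: revealed 1 new [(4,0)] -> total=16
Click 4 (4,5) count=3: revealed 1 new [(4,5)] -> total=17

Answer: #####.
#####.
#####.
......
#....#
......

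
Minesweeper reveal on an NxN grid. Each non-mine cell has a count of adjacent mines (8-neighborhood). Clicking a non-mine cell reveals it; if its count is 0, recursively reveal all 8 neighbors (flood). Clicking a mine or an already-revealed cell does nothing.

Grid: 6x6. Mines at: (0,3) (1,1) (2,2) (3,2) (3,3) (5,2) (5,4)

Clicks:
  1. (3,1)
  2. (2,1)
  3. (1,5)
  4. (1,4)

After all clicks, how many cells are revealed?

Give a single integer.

Click 1 (3,1) count=2: revealed 1 new [(3,1)] -> total=1
Click 2 (2,1) count=3: revealed 1 new [(2,1)] -> total=2
Click 3 (1,5) count=0: revealed 10 new [(0,4) (0,5) (1,4) (1,5) (2,4) (2,5) (3,4) (3,5) (4,4) (4,5)] -> total=12
Click 4 (1,4) count=1: revealed 0 new [(none)] -> total=12

Answer: 12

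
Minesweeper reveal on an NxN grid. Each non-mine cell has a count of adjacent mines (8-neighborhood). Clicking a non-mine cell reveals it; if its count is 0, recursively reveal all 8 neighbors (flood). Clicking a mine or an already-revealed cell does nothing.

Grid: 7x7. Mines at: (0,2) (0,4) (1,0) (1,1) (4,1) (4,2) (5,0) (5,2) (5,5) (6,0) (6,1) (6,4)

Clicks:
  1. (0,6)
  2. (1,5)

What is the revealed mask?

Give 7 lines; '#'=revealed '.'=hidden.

Answer: .....##
..#####
..#####
..#####
...####
.......
.......

Derivation:
Click 1 (0,6) count=0: revealed 21 new [(0,5) (0,6) (1,2) (1,3) (1,4) (1,5) (1,6) (2,2) (2,3) (2,4) (2,5) (2,6) (3,2) (3,3) (3,4) (3,5) (3,6) (4,3) (4,4) (4,5) (4,6)] -> total=21
Click 2 (1,5) count=1: revealed 0 new [(none)] -> total=21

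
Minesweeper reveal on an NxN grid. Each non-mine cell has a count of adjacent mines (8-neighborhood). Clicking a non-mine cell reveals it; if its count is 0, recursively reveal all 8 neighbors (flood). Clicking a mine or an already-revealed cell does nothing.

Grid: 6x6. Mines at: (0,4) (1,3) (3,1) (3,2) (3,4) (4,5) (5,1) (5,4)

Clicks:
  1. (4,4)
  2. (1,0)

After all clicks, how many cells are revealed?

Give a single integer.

Answer: 10

Derivation:
Click 1 (4,4) count=3: revealed 1 new [(4,4)] -> total=1
Click 2 (1,0) count=0: revealed 9 new [(0,0) (0,1) (0,2) (1,0) (1,1) (1,2) (2,0) (2,1) (2,2)] -> total=10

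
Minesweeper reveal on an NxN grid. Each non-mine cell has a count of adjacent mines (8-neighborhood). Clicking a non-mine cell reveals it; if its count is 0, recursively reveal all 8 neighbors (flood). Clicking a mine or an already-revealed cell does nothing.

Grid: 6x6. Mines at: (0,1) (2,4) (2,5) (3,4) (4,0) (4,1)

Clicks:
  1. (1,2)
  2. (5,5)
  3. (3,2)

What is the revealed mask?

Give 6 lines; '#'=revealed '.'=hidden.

Click 1 (1,2) count=1: revealed 1 new [(1,2)] -> total=1
Click 2 (5,5) count=0: revealed 8 new [(4,2) (4,3) (4,4) (4,5) (5,2) (5,3) (5,4) (5,5)] -> total=9
Click 3 (3,2) count=1: revealed 1 new [(3,2)] -> total=10

Answer: ......
..#...
......
..#...
..####
..####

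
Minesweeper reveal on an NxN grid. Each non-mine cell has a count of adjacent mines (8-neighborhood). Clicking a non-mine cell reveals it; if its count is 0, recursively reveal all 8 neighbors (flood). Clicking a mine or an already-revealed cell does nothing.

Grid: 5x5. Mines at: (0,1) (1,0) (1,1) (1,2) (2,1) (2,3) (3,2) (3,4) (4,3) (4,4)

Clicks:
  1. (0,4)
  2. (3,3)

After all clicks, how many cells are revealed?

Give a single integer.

Click 1 (0,4) count=0: revealed 4 new [(0,3) (0,4) (1,3) (1,4)] -> total=4
Click 2 (3,3) count=5: revealed 1 new [(3,3)] -> total=5

Answer: 5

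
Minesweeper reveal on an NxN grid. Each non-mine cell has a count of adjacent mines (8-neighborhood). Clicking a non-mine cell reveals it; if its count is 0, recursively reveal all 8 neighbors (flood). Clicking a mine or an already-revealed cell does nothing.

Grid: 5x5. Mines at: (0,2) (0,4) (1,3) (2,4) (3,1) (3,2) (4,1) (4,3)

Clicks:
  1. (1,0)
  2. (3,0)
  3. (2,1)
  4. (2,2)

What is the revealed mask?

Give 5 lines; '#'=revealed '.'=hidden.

Click 1 (1,0) count=0: revealed 6 new [(0,0) (0,1) (1,0) (1,1) (2,0) (2,1)] -> total=6
Click 2 (3,0) count=2: revealed 1 new [(3,0)] -> total=7
Click 3 (2,1) count=2: revealed 0 new [(none)] -> total=7
Click 4 (2,2) count=3: revealed 1 new [(2,2)] -> total=8

Answer: ##...
##...
###..
#....
.....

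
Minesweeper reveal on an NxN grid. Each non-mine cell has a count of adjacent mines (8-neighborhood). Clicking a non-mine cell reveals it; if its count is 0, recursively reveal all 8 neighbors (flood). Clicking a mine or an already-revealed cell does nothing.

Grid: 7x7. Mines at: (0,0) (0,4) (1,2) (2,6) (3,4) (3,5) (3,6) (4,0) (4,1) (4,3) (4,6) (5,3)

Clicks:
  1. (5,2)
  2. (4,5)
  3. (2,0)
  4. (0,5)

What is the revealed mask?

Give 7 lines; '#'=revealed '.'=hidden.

Answer: .....#.
##.....
##.....
##.....
.....#.
..#....
.......

Derivation:
Click 1 (5,2) count=3: revealed 1 new [(5,2)] -> total=1
Click 2 (4,5) count=4: revealed 1 new [(4,5)] -> total=2
Click 3 (2,0) count=0: revealed 6 new [(1,0) (1,1) (2,0) (2,1) (3,0) (3,1)] -> total=8
Click 4 (0,5) count=1: revealed 1 new [(0,5)] -> total=9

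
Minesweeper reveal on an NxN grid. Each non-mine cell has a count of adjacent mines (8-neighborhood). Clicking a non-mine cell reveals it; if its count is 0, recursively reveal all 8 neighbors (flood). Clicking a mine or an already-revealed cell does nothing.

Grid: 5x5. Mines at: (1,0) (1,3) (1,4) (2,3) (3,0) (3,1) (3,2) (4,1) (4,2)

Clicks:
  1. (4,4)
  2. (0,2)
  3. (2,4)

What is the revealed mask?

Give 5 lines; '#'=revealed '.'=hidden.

Answer: ..#..
.....
....#
...##
...##

Derivation:
Click 1 (4,4) count=0: revealed 4 new [(3,3) (3,4) (4,3) (4,4)] -> total=4
Click 2 (0,2) count=1: revealed 1 new [(0,2)] -> total=5
Click 3 (2,4) count=3: revealed 1 new [(2,4)] -> total=6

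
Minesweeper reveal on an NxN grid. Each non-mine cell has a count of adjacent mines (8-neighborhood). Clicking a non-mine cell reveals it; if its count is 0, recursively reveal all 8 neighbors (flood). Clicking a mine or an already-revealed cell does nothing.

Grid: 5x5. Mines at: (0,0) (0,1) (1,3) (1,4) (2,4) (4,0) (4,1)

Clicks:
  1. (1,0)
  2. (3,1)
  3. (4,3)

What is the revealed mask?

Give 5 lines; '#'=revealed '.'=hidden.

Click 1 (1,0) count=2: revealed 1 new [(1,0)] -> total=1
Click 2 (3,1) count=2: revealed 1 new [(3,1)] -> total=2
Click 3 (4,3) count=0: revealed 6 new [(3,2) (3,3) (3,4) (4,2) (4,3) (4,4)] -> total=8

Answer: .....
#....
.....
.####
..###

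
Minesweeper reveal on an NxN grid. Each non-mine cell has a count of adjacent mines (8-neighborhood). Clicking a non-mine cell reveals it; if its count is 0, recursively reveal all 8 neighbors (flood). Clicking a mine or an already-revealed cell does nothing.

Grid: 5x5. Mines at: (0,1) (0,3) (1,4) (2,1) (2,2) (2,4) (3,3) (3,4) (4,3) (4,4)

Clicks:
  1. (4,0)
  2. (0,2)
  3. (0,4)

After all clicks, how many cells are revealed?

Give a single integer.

Answer: 8

Derivation:
Click 1 (4,0) count=0: revealed 6 new [(3,0) (3,1) (3,2) (4,0) (4,1) (4,2)] -> total=6
Click 2 (0,2) count=2: revealed 1 new [(0,2)] -> total=7
Click 3 (0,4) count=2: revealed 1 new [(0,4)] -> total=8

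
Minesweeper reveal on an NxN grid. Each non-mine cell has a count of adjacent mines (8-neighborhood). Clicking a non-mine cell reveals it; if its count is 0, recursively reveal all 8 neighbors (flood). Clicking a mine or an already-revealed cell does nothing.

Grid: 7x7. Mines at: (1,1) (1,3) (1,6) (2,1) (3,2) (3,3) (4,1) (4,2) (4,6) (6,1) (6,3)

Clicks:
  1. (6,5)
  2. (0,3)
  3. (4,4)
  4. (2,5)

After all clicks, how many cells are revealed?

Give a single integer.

Answer: 9

Derivation:
Click 1 (6,5) count=0: revealed 6 new [(5,4) (5,5) (5,6) (6,4) (6,5) (6,6)] -> total=6
Click 2 (0,3) count=1: revealed 1 new [(0,3)] -> total=7
Click 3 (4,4) count=1: revealed 1 new [(4,4)] -> total=8
Click 4 (2,5) count=1: revealed 1 new [(2,5)] -> total=9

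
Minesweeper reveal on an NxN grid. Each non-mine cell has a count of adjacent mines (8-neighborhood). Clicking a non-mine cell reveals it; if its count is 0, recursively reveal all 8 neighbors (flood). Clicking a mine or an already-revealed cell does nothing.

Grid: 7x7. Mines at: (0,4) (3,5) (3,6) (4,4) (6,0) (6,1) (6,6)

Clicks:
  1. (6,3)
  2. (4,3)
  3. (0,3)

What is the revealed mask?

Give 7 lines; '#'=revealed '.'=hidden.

Click 1 (6,3) count=0: revealed 8 new [(5,2) (5,3) (5,4) (5,5) (6,2) (6,3) (6,4) (6,5)] -> total=8
Click 2 (4,3) count=1: revealed 1 new [(4,3)] -> total=9
Click 3 (0,3) count=1: revealed 1 new [(0,3)] -> total=10

Answer: ...#...
.......
.......
.......
...#...
..####.
..####.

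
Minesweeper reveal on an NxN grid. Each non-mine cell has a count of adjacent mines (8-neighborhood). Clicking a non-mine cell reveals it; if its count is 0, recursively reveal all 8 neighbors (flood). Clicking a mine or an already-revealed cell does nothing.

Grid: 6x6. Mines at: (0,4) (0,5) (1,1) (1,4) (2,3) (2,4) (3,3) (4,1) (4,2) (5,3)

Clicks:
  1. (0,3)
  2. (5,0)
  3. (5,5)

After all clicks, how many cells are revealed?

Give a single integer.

Click 1 (0,3) count=2: revealed 1 new [(0,3)] -> total=1
Click 2 (5,0) count=1: revealed 1 new [(5,0)] -> total=2
Click 3 (5,5) count=0: revealed 6 new [(3,4) (3,5) (4,4) (4,5) (5,4) (5,5)] -> total=8

Answer: 8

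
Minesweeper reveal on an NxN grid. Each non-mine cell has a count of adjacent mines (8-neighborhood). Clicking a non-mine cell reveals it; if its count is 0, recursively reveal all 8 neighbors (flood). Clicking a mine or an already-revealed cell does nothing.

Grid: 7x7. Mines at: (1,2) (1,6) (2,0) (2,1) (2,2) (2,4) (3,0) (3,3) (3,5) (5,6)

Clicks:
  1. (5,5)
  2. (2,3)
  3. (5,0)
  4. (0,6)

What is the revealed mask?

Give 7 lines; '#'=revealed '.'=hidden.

Answer: ......#
.......
...#...
.......
######.
######.
######.

Derivation:
Click 1 (5,5) count=1: revealed 1 new [(5,5)] -> total=1
Click 2 (2,3) count=4: revealed 1 new [(2,3)] -> total=2
Click 3 (5,0) count=0: revealed 17 new [(4,0) (4,1) (4,2) (4,3) (4,4) (4,5) (5,0) (5,1) (5,2) (5,3) (5,4) (6,0) (6,1) (6,2) (6,3) (6,4) (6,5)] -> total=19
Click 4 (0,6) count=1: revealed 1 new [(0,6)] -> total=20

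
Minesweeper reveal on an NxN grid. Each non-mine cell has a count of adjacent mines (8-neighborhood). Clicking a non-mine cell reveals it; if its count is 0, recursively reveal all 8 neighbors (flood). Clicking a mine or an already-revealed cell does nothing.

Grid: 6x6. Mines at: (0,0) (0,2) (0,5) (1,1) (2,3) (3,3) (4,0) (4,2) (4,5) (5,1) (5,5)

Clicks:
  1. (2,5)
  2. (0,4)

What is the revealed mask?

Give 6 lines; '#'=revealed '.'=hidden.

Answer: ....#.
....##
....##
....##
......
......

Derivation:
Click 1 (2,5) count=0: revealed 6 new [(1,4) (1,5) (2,4) (2,5) (3,4) (3,5)] -> total=6
Click 2 (0,4) count=1: revealed 1 new [(0,4)] -> total=7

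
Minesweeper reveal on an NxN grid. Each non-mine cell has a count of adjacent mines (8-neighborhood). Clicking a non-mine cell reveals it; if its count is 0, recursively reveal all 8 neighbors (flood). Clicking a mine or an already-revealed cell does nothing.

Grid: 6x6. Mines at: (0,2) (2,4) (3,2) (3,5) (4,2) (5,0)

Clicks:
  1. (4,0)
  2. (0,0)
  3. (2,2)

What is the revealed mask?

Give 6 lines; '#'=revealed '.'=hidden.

Click 1 (4,0) count=1: revealed 1 new [(4,0)] -> total=1
Click 2 (0,0) count=0: revealed 9 new [(0,0) (0,1) (1,0) (1,1) (2,0) (2,1) (3,0) (3,1) (4,1)] -> total=10
Click 3 (2,2) count=1: revealed 1 new [(2,2)] -> total=11

Answer: ##....
##....
###...
##....
##....
......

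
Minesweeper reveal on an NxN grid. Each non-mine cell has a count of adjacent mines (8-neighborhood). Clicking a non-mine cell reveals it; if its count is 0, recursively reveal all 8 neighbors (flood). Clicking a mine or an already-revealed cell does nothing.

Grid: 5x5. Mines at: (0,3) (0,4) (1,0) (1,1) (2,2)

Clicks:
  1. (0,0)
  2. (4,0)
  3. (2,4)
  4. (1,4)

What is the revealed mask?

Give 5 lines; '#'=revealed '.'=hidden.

Click 1 (0,0) count=2: revealed 1 new [(0,0)] -> total=1
Click 2 (4,0) count=0: revealed 16 new [(1,3) (1,4) (2,0) (2,1) (2,3) (2,4) (3,0) (3,1) (3,2) (3,3) (3,4) (4,0) (4,1) (4,2) (4,3) (4,4)] -> total=17
Click 3 (2,4) count=0: revealed 0 new [(none)] -> total=17
Click 4 (1,4) count=2: revealed 0 new [(none)] -> total=17

Answer: #....
...##
##.##
#####
#####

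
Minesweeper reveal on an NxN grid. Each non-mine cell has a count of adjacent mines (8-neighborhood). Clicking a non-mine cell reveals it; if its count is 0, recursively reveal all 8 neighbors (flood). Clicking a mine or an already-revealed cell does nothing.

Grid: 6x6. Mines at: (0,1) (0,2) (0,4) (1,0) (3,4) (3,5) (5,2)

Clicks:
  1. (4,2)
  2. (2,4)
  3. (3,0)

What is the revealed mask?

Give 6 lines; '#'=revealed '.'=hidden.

Answer: ......
.###..
#####.
####..
####..
##....

Derivation:
Click 1 (4,2) count=1: revealed 1 new [(4,2)] -> total=1
Click 2 (2,4) count=2: revealed 1 new [(2,4)] -> total=2
Click 3 (3,0) count=0: revealed 16 new [(1,1) (1,2) (1,3) (2,0) (2,1) (2,2) (2,3) (3,0) (3,1) (3,2) (3,3) (4,0) (4,1) (4,3) (5,0) (5,1)] -> total=18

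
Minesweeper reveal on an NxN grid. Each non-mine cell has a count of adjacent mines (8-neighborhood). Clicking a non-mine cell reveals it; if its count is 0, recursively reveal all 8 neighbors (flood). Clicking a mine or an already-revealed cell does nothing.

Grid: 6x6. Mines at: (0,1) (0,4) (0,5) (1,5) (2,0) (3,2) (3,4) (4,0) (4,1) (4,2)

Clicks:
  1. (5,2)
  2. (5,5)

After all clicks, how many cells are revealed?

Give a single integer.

Answer: 7

Derivation:
Click 1 (5,2) count=2: revealed 1 new [(5,2)] -> total=1
Click 2 (5,5) count=0: revealed 6 new [(4,3) (4,4) (4,5) (5,3) (5,4) (5,5)] -> total=7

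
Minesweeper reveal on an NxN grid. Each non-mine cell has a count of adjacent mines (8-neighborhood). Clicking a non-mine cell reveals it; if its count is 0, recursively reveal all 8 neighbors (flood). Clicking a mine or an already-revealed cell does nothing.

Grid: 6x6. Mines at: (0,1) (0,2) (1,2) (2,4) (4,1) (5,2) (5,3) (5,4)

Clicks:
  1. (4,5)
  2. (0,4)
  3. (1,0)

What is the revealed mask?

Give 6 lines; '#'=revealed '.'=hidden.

Click 1 (4,5) count=1: revealed 1 new [(4,5)] -> total=1
Click 2 (0,4) count=0: revealed 6 new [(0,3) (0,4) (0,5) (1,3) (1,4) (1,5)] -> total=7
Click 3 (1,0) count=1: revealed 1 new [(1,0)] -> total=8

Answer: ...###
#..###
......
......
.....#
......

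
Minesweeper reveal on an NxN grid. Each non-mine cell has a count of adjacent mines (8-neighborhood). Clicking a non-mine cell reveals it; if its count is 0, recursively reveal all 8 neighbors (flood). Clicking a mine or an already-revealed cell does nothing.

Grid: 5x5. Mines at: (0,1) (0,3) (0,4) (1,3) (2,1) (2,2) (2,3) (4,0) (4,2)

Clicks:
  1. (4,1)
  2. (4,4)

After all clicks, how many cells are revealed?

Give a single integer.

Click 1 (4,1) count=2: revealed 1 new [(4,1)] -> total=1
Click 2 (4,4) count=0: revealed 4 new [(3,3) (3,4) (4,3) (4,4)] -> total=5

Answer: 5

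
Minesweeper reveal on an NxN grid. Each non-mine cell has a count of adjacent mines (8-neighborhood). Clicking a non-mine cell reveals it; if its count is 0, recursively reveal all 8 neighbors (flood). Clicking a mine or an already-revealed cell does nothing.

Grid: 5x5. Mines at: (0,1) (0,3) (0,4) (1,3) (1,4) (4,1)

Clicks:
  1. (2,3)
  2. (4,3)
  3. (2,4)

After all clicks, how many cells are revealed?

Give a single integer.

Click 1 (2,3) count=2: revealed 1 new [(2,3)] -> total=1
Click 2 (4,3) count=0: revealed 8 new [(2,2) (2,4) (3,2) (3,3) (3,4) (4,2) (4,3) (4,4)] -> total=9
Click 3 (2,4) count=2: revealed 0 new [(none)] -> total=9

Answer: 9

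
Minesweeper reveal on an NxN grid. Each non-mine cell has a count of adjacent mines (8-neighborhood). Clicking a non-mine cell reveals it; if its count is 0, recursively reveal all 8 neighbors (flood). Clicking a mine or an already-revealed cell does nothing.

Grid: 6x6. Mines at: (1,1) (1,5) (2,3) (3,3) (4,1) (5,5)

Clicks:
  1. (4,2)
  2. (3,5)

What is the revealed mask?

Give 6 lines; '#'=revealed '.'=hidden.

Click 1 (4,2) count=2: revealed 1 new [(4,2)] -> total=1
Click 2 (3,5) count=0: revealed 6 new [(2,4) (2,5) (3,4) (3,5) (4,4) (4,5)] -> total=7

Answer: ......
......
....##
....##
..#.##
......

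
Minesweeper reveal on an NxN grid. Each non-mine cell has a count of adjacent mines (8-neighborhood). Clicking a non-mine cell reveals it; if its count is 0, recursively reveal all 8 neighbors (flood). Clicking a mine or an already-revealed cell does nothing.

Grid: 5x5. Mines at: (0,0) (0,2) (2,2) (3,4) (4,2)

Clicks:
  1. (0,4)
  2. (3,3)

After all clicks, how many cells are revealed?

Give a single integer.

Click 1 (0,4) count=0: revealed 6 new [(0,3) (0,4) (1,3) (1,4) (2,3) (2,4)] -> total=6
Click 2 (3,3) count=3: revealed 1 new [(3,3)] -> total=7

Answer: 7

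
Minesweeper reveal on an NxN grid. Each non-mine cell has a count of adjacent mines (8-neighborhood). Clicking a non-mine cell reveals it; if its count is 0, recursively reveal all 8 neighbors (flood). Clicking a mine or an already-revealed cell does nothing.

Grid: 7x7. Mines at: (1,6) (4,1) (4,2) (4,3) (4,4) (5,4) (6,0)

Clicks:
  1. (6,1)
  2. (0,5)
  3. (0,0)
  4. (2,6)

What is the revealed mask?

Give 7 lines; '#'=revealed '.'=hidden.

Answer: ######.
######.
#######
######.
.......
.......
.#.....

Derivation:
Click 1 (6,1) count=1: revealed 1 new [(6,1)] -> total=1
Click 2 (0,5) count=1: revealed 1 new [(0,5)] -> total=2
Click 3 (0,0) count=0: revealed 23 new [(0,0) (0,1) (0,2) (0,3) (0,4) (1,0) (1,1) (1,2) (1,3) (1,4) (1,5) (2,0) (2,1) (2,2) (2,3) (2,4) (2,5) (3,0) (3,1) (3,2) (3,3) (3,4) (3,5)] -> total=25
Click 4 (2,6) count=1: revealed 1 new [(2,6)] -> total=26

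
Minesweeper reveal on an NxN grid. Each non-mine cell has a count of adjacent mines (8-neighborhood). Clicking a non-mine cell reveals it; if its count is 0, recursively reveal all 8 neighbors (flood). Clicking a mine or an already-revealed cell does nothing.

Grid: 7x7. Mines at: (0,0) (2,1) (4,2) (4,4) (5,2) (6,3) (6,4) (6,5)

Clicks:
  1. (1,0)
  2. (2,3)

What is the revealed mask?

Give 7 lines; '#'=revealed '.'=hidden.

Click 1 (1,0) count=2: revealed 1 new [(1,0)] -> total=1
Click 2 (2,3) count=0: revealed 26 new [(0,1) (0,2) (0,3) (0,4) (0,5) (0,6) (1,1) (1,2) (1,3) (1,4) (1,5) (1,6) (2,2) (2,3) (2,4) (2,5) (2,6) (3,2) (3,3) (3,4) (3,5) (3,6) (4,5) (4,6) (5,5) (5,6)] -> total=27

Answer: .######
#######
..#####
..#####
.....##
.....##
.......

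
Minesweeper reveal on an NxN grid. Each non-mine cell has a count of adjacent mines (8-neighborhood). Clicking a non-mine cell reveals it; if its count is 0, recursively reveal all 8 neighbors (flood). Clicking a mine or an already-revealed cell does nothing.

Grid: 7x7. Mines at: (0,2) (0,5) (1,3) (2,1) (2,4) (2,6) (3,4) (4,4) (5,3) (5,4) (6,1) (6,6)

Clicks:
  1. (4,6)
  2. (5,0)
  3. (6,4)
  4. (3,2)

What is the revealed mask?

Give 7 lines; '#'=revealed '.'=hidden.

Click 1 (4,6) count=0: revealed 6 new [(3,5) (3,6) (4,5) (4,6) (5,5) (5,6)] -> total=6
Click 2 (5,0) count=1: revealed 1 new [(5,0)] -> total=7
Click 3 (6,4) count=2: revealed 1 new [(6,4)] -> total=8
Click 4 (3,2) count=1: revealed 1 new [(3,2)] -> total=9

Answer: .......
.......
.......
..#..##
.....##
#....##
....#..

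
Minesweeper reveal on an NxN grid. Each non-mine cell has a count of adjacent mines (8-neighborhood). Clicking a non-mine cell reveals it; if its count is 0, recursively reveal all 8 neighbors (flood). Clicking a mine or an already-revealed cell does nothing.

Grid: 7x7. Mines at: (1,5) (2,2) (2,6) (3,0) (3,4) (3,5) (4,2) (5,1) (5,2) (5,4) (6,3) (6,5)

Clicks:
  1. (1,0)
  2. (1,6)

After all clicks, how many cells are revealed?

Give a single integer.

Answer: 13

Derivation:
Click 1 (1,0) count=0: revealed 12 new [(0,0) (0,1) (0,2) (0,3) (0,4) (1,0) (1,1) (1,2) (1,3) (1,4) (2,0) (2,1)] -> total=12
Click 2 (1,6) count=2: revealed 1 new [(1,6)] -> total=13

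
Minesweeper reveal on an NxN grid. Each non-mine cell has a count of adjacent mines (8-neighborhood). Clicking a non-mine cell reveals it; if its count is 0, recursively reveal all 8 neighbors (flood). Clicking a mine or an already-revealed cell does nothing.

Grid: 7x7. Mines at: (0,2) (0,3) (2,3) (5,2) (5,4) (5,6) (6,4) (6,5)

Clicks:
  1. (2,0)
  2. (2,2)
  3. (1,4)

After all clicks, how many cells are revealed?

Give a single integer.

Click 1 (2,0) count=0: revealed 18 new [(0,0) (0,1) (1,0) (1,1) (1,2) (2,0) (2,1) (2,2) (3,0) (3,1) (3,2) (4,0) (4,1) (4,2) (5,0) (5,1) (6,0) (6,1)] -> total=18
Click 2 (2,2) count=1: revealed 0 new [(none)] -> total=18
Click 3 (1,4) count=2: revealed 1 new [(1,4)] -> total=19

Answer: 19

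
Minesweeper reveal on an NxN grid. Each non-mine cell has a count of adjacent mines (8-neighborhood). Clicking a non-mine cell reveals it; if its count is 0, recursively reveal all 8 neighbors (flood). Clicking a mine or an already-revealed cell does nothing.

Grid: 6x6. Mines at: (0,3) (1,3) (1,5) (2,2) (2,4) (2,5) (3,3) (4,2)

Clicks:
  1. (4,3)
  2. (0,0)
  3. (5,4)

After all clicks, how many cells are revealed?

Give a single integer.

Answer: 22

Derivation:
Click 1 (4,3) count=2: revealed 1 new [(4,3)] -> total=1
Click 2 (0,0) count=0: revealed 14 new [(0,0) (0,1) (0,2) (1,0) (1,1) (1,2) (2,0) (2,1) (3,0) (3,1) (4,0) (4,1) (5,0) (5,1)] -> total=15
Click 3 (5,4) count=0: revealed 7 new [(3,4) (3,5) (4,4) (4,5) (5,3) (5,4) (5,5)] -> total=22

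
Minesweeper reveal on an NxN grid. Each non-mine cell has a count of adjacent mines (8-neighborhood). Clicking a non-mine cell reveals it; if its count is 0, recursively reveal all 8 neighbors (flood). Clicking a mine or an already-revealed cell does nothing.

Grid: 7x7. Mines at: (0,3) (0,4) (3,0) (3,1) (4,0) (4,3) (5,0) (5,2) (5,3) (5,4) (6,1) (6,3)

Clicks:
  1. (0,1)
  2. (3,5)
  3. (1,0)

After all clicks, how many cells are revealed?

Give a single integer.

Click 1 (0,1) count=0: revealed 9 new [(0,0) (0,1) (0,2) (1,0) (1,1) (1,2) (2,0) (2,1) (2,2)] -> total=9
Click 2 (3,5) count=0: revealed 22 new [(0,5) (0,6) (1,3) (1,4) (1,5) (1,6) (2,3) (2,4) (2,5) (2,6) (3,2) (3,3) (3,4) (3,5) (3,6) (4,4) (4,5) (4,6) (5,5) (5,6) (6,5) (6,6)] -> total=31
Click 3 (1,0) count=0: revealed 0 new [(none)] -> total=31

Answer: 31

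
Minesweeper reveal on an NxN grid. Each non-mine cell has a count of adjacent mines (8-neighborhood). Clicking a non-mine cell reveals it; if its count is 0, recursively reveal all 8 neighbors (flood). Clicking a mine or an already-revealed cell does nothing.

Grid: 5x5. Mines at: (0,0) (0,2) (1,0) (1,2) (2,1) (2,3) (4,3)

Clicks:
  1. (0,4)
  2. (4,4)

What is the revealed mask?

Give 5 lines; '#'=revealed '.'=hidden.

Answer: ...##
...##
.....
.....
....#

Derivation:
Click 1 (0,4) count=0: revealed 4 new [(0,3) (0,4) (1,3) (1,4)] -> total=4
Click 2 (4,4) count=1: revealed 1 new [(4,4)] -> total=5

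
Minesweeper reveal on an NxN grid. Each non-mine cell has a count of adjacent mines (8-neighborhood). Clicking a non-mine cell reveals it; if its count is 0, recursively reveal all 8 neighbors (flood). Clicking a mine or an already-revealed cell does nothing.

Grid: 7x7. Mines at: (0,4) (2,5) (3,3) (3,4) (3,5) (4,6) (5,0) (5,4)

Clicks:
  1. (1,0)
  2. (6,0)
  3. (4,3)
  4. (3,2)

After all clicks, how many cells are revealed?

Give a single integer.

Answer: 20

Derivation:
Click 1 (1,0) count=0: revealed 18 new [(0,0) (0,1) (0,2) (0,3) (1,0) (1,1) (1,2) (1,3) (2,0) (2,1) (2,2) (2,3) (3,0) (3,1) (3,2) (4,0) (4,1) (4,2)] -> total=18
Click 2 (6,0) count=1: revealed 1 new [(6,0)] -> total=19
Click 3 (4,3) count=3: revealed 1 new [(4,3)] -> total=20
Click 4 (3,2) count=1: revealed 0 new [(none)] -> total=20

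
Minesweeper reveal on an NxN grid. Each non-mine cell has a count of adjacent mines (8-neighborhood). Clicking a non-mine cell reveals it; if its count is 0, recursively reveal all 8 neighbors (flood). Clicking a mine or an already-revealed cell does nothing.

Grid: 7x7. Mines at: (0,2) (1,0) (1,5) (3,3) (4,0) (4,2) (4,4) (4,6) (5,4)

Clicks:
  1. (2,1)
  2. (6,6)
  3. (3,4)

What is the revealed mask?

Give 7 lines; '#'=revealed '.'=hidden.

Click 1 (2,1) count=1: revealed 1 new [(2,1)] -> total=1
Click 2 (6,6) count=0: revealed 4 new [(5,5) (5,6) (6,5) (6,6)] -> total=5
Click 3 (3,4) count=2: revealed 1 new [(3,4)] -> total=6

Answer: .......
.......
.#.....
....#..
.......
.....##
.....##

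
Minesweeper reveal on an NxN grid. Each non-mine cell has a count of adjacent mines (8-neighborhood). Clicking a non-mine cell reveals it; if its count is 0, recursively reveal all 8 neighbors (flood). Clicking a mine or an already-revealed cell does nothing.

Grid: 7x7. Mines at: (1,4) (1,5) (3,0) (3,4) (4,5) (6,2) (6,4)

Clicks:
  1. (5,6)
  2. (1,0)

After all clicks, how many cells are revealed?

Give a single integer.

Answer: 22

Derivation:
Click 1 (5,6) count=1: revealed 1 new [(5,6)] -> total=1
Click 2 (1,0) count=0: revealed 21 new [(0,0) (0,1) (0,2) (0,3) (1,0) (1,1) (1,2) (1,3) (2,0) (2,1) (2,2) (2,3) (3,1) (3,2) (3,3) (4,1) (4,2) (4,3) (5,1) (5,2) (5,3)] -> total=22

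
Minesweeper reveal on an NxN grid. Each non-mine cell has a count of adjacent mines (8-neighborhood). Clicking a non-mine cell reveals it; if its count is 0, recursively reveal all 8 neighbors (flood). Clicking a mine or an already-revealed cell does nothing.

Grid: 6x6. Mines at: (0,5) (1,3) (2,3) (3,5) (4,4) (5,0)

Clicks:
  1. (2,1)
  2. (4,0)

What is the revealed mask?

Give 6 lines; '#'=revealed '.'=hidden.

Click 1 (2,1) count=0: revealed 20 new [(0,0) (0,1) (0,2) (1,0) (1,1) (1,2) (2,0) (2,1) (2,2) (3,0) (3,1) (3,2) (3,3) (4,0) (4,1) (4,2) (4,3) (5,1) (5,2) (5,3)] -> total=20
Click 2 (4,0) count=1: revealed 0 new [(none)] -> total=20

Answer: ###...
###...
###...
####..
####..
.###..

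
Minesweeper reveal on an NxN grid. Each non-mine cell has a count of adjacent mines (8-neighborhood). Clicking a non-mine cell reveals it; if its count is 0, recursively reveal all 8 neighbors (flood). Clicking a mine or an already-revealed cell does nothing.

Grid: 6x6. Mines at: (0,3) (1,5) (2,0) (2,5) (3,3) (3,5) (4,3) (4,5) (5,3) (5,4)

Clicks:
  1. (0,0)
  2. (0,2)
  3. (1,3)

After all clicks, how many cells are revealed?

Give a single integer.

Answer: 7

Derivation:
Click 1 (0,0) count=0: revealed 6 new [(0,0) (0,1) (0,2) (1,0) (1,1) (1,2)] -> total=6
Click 2 (0,2) count=1: revealed 0 new [(none)] -> total=6
Click 3 (1,3) count=1: revealed 1 new [(1,3)] -> total=7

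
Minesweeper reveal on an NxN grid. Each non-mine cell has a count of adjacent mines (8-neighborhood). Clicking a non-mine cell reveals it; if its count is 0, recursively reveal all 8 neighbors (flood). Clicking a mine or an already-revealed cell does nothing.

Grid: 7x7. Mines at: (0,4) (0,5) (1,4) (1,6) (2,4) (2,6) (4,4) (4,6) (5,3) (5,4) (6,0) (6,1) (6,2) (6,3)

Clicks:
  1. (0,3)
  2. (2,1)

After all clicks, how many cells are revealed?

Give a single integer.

Answer: 23

Derivation:
Click 1 (0,3) count=2: revealed 1 new [(0,3)] -> total=1
Click 2 (2,1) count=0: revealed 22 new [(0,0) (0,1) (0,2) (1,0) (1,1) (1,2) (1,3) (2,0) (2,1) (2,2) (2,3) (3,0) (3,1) (3,2) (3,3) (4,0) (4,1) (4,2) (4,3) (5,0) (5,1) (5,2)] -> total=23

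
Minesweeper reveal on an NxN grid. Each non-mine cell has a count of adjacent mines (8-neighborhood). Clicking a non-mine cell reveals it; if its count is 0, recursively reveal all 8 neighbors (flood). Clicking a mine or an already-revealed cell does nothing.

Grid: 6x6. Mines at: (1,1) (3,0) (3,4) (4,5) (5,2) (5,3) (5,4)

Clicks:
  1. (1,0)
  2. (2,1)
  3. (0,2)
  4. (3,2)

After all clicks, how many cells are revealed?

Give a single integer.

Click 1 (1,0) count=1: revealed 1 new [(1,0)] -> total=1
Click 2 (2,1) count=2: revealed 1 new [(2,1)] -> total=2
Click 3 (0,2) count=1: revealed 1 new [(0,2)] -> total=3
Click 4 (3,2) count=0: revealed 8 new [(2,2) (2,3) (3,1) (3,2) (3,3) (4,1) (4,2) (4,3)] -> total=11

Answer: 11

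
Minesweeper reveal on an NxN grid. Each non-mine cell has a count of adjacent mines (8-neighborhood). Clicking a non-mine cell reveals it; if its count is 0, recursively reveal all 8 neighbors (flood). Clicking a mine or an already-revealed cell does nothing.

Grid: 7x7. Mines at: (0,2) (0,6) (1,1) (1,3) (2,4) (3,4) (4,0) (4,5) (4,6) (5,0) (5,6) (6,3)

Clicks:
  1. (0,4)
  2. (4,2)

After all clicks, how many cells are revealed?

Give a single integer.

Click 1 (0,4) count=1: revealed 1 new [(0,4)] -> total=1
Click 2 (4,2) count=0: revealed 12 new [(2,1) (2,2) (2,3) (3,1) (3,2) (3,3) (4,1) (4,2) (4,3) (5,1) (5,2) (5,3)] -> total=13

Answer: 13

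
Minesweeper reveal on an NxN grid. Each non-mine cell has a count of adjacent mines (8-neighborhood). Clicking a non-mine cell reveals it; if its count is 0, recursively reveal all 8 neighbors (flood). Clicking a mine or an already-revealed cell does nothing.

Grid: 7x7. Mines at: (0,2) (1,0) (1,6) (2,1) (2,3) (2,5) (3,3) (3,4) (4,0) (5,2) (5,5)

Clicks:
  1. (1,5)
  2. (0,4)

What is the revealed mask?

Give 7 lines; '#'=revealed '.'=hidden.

Click 1 (1,5) count=2: revealed 1 new [(1,5)] -> total=1
Click 2 (0,4) count=0: revealed 5 new [(0,3) (0,4) (0,5) (1,3) (1,4)] -> total=6

Answer: ...###.
...###.
.......
.......
.......
.......
.......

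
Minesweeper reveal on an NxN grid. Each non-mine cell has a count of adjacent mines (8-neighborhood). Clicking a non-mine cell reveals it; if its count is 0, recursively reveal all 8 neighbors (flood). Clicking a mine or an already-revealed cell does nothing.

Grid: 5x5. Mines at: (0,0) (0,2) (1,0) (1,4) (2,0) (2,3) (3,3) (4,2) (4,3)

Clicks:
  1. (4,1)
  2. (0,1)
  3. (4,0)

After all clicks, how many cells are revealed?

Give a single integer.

Answer: 5

Derivation:
Click 1 (4,1) count=1: revealed 1 new [(4,1)] -> total=1
Click 2 (0,1) count=3: revealed 1 new [(0,1)] -> total=2
Click 3 (4,0) count=0: revealed 3 new [(3,0) (3,1) (4,0)] -> total=5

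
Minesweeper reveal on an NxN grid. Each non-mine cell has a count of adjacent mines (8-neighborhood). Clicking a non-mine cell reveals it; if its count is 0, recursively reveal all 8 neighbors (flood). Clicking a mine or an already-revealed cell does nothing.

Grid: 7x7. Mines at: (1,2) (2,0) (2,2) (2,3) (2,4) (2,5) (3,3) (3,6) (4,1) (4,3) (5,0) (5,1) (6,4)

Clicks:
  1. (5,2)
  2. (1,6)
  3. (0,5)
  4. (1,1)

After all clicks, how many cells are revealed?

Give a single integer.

Click 1 (5,2) count=3: revealed 1 new [(5,2)] -> total=1
Click 2 (1,6) count=1: revealed 1 new [(1,6)] -> total=2
Click 3 (0,5) count=0: revealed 7 new [(0,3) (0,4) (0,5) (0,6) (1,3) (1,4) (1,5)] -> total=9
Click 4 (1,1) count=3: revealed 1 new [(1,1)] -> total=10

Answer: 10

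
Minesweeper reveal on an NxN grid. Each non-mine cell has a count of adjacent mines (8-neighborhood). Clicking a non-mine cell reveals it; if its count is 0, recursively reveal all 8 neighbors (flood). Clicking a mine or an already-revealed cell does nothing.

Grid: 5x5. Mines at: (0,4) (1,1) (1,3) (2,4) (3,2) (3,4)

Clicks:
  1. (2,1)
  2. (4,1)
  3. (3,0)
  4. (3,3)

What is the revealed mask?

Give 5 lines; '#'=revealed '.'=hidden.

Answer: .....
.....
##...
##.#.
##...

Derivation:
Click 1 (2,1) count=2: revealed 1 new [(2,1)] -> total=1
Click 2 (4,1) count=1: revealed 1 new [(4,1)] -> total=2
Click 3 (3,0) count=0: revealed 4 new [(2,0) (3,0) (3,1) (4,0)] -> total=6
Click 4 (3,3) count=3: revealed 1 new [(3,3)] -> total=7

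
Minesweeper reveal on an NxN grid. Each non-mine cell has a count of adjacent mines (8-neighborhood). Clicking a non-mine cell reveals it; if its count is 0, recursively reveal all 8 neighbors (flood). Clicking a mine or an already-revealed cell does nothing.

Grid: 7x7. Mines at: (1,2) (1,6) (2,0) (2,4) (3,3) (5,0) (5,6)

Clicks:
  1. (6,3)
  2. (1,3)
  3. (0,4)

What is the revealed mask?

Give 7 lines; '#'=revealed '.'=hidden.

Click 1 (6,3) count=0: revealed 15 new [(4,1) (4,2) (4,3) (4,4) (4,5) (5,1) (5,2) (5,3) (5,4) (5,5) (6,1) (6,2) (6,3) (6,4) (6,5)] -> total=15
Click 2 (1,3) count=2: revealed 1 new [(1,3)] -> total=16
Click 3 (0,4) count=0: revealed 5 new [(0,3) (0,4) (0,5) (1,4) (1,5)] -> total=21

Answer: ...###.
...###.
.......
.......
.#####.
.#####.
.#####.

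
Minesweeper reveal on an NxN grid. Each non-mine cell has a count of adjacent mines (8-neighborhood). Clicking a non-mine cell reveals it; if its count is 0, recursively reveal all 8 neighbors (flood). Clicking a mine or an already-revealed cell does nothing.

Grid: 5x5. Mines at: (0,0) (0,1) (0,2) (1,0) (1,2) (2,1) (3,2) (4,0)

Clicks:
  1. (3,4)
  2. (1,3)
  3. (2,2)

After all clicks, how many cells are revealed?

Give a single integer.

Click 1 (3,4) count=0: revealed 10 new [(0,3) (0,4) (1,3) (1,4) (2,3) (2,4) (3,3) (3,4) (4,3) (4,4)] -> total=10
Click 2 (1,3) count=2: revealed 0 new [(none)] -> total=10
Click 3 (2,2) count=3: revealed 1 new [(2,2)] -> total=11

Answer: 11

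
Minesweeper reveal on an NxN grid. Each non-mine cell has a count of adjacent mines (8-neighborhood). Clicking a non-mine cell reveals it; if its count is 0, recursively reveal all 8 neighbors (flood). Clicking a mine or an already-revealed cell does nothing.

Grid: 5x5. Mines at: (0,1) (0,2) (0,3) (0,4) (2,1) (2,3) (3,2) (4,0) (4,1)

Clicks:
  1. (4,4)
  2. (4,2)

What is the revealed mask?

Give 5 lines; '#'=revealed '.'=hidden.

Click 1 (4,4) count=0: revealed 4 new [(3,3) (3,4) (4,3) (4,4)] -> total=4
Click 2 (4,2) count=2: revealed 1 new [(4,2)] -> total=5

Answer: .....
.....
.....
...##
..###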